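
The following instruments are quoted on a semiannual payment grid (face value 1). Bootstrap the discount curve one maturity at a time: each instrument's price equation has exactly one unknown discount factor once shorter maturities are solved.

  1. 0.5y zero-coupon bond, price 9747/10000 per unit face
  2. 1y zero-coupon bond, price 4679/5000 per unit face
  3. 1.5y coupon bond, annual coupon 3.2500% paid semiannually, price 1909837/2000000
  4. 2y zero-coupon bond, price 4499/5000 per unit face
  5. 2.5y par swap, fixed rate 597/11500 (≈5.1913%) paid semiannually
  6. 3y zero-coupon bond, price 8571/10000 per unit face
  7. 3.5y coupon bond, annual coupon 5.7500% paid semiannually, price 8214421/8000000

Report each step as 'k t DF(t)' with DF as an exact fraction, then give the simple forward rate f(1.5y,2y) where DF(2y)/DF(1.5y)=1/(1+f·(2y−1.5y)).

step 1 [0.5y] zero: DF = P = 9747/10000 ≈ 0.974700
step 2 [1y] zero: DF = P = 4679/5000 ≈ 0.935800
step 3 [1.5y] bond c/2=13/800: DF=(1909837/2000000 − 13/800·(0.974700+0.935800))/(1+13/800) = 9091/10000 ≈ 0.909100
step 4 [2y] zero: DF = P = 4499/5000 ≈ 0.899800
step 5 [2.5y] swap r/2=597/23000: DF=(1 − 597/23000·(0.974700+0.935800+0.909100+0.899800))/(1+597/23000) = 4403/5000 ≈ 0.880600
step 6 [3y] zero: DF = P = 8571/10000 ≈ 0.857100
step 7 [3.5y] bond c/2=23/800: DF=(8214421/8000000 − 23/800·(0.974700+0.935800+0.909100+0.899800+0.880600+0.857100))/(1+23/800) = 1057/1250 ≈ 0.845600

1 1/2 9747/10000
2 1 4679/5000
3 3/2 9091/10000
4 2 4499/5000
5 5/2 4403/5000
6 3 8571/10000
7 7/2 1057/1250
f(1.5y,2y) = ((9091/10000)/(4499/5000) − 1)/(1/2) = 93/4499 ≈ 2.0671%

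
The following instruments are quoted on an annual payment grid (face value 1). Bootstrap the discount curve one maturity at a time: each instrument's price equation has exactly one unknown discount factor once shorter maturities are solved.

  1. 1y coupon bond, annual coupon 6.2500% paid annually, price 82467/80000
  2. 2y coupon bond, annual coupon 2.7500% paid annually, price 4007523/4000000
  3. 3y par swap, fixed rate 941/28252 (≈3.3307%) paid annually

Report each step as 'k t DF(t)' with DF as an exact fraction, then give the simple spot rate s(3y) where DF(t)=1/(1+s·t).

1 1 4851/5000
2 2 9491/10000
3 3 9059/10000
s(3y) = (1/(9059/10000) − 1)/(3) = 941/27177 ≈ 3.4625%

step 1 [1y] bond c/1=1/16: DF=(82467/80000 − 1/16·(0))/(1+1/16) = 4851/5000 ≈ 0.970200
step 2 [2y] bond c/1=11/400: DF=(4007523/4000000 − 11/400·(0.970200))/(1+11/400) = 9491/10000 ≈ 0.949100
step 3 [3y] swap r/1=941/28252: DF=(1 − 941/28252·(0.970200+0.949100))/(1+941/28252) = 9059/10000 ≈ 0.905900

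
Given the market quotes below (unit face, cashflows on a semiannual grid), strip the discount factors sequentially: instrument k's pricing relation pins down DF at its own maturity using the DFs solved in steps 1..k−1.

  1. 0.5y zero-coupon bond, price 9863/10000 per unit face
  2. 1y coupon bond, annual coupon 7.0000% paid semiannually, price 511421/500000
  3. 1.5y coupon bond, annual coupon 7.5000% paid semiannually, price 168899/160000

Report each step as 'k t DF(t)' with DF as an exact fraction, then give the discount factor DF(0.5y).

1 1/2 9863/10000
2 1 9549/10000
3 3/2 9473/10000
DF(0.5y) = 9863/10000 ≈ 0.986300

step 1 [0.5y] zero: DF = P = 9863/10000 ≈ 0.986300
step 2 [1y] bond c/2=7/200: DF=(511421/500000 − 7/200·(0.986300))/(1+7/200) = 9549/10000 ≈ 0.954900
step 3 [1.5y] bond c/2=3/80: DF=(168899/160000 − 3/80·(0.986300+0.954900))/(1+3/80) = 9473/10000 ≈ 0.947300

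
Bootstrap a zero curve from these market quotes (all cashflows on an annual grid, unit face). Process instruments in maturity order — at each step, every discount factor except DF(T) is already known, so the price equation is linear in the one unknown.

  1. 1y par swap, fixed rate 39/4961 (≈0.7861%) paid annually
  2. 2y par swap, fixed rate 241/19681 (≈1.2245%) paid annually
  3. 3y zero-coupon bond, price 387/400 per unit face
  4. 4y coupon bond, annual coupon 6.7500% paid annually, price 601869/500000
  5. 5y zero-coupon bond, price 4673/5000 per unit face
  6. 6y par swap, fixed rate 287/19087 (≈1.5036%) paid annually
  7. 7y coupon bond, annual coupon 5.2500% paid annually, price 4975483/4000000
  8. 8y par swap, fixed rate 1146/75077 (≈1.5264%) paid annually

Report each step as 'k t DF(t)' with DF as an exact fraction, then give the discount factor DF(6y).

step 1 [1y] swap r/1=39/4961: DF=(1 − 39/4961·(0))/(1+39/4961) = 4961/5000 ≈ 0.992200
step 2 [2y] swap r/1=241/19681: DF=(1 − 241/19681·(0.992200))/(1+241/19681) = 9759/10000 ≈ 0.975900
step 3 [3y] zero: DF = P = 387/400 ≈ 0.967500
step 4 [4y] bond c/1=27/400: DF=(601869/500000 − 27/400·(0.992200+0.975900+0.967500))/(1+27/400) = 471/500 ≈ 0.942000
step 5 [5y] zero: DF = P = 4673/5000 ≈ 0.934600
step 6 [6y] swap r/1=287/19087: DF=(1 − 287/19087·(0.992200+0.975900+0.967500+0.942000+0.934600))/(1+287/19087) = 9139/10000 ≈ 0.913900
step 7 [7y] bond c/1=21/400: DF=(4975483/4000000 − 21/400·(0.992200+0.975900+0.967500+0.942000+0.934600+0.913900))/(1+21/400) = 4481/5000 ≈ 0.896200
step 8 [8y] swap r/1=1146/75077: DF=(1 − 1146/75077·(0.992200+0.975900+0.967500+0.942000+0.934600+0.913900+0.896200))/(1+1146/75077) = 4427/5000 ≈ 0.885400

1 1 4961/5000
2 2 9759/10000
3 3 387/400
4 4 471/500
5 5 4673/5000
6 6 9139/10000
7 7 4481/5000
8 8 4427/5000
DF(6y) = 9139/10000 ≈ 0.913900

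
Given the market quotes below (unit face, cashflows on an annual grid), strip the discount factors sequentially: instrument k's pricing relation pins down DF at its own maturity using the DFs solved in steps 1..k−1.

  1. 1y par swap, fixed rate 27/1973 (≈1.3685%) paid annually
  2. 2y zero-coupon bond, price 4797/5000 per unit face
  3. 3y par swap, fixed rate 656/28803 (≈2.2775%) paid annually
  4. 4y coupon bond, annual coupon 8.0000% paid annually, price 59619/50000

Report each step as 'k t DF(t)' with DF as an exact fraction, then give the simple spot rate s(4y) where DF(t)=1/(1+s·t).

1 1 1973/2000
2 2 4797/5000
3 3 584/625
4 4 8907/10000
s(4y) = (1/(8907/10000) − 1)/(4) = 1093/35628 ≈ 3.0678%

step 1 [1y] swap r/1=27/1973: DF=(1 − 27/1973·(0))/(1+27/1973) = 1973/2000 ≈ 0.986500
step 2 [2y] zero: DF = P = 4797/5000 ≈ 0.959400
step 3 [3y] swap r/1=656/28803: DF=(1 − 656/28803·(0.986500+0.959400))/(1+656/28803) = 584/625 ≈ 0.934400
step 4 [4y] bond c/1=2/25: DF=(59619/50000 − 2/25·(0.986500+0.959400+0.934400))/(1+2/25) = 8907/10000 ≈ 0.890700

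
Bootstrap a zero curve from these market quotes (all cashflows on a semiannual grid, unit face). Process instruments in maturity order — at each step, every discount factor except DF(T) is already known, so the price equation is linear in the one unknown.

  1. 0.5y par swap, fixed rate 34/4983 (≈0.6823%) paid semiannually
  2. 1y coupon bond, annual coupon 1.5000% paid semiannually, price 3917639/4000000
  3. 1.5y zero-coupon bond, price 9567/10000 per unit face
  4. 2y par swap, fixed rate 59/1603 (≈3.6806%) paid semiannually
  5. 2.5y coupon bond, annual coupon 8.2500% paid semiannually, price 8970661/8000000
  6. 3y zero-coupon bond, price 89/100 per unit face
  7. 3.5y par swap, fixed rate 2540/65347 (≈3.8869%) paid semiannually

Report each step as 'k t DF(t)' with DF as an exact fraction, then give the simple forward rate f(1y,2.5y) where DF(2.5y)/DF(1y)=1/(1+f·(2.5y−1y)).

step 1 [0.5y] swap r/2=17/4983: DF=(1 − 17/4983·(0))/(1+17/4983) = 4983/5000 ≈ 0.996600
step 2 [1y] bond c/2=3/400: DF=(3917639/4000000 − 3/400·(0.996600))/(1+3/400) = 9647/10000 ≈ 0.964700
step 3 [1.5y] zero: DF = P = 9567/10000 ≈ 0.956700
step 4 [2y] swap r/2=59/3206: DF=(1 − 59/3206·(0.996600+0.964700+0.956700))/(1+59/3206) = 2323/2500 ≈ 0.929200
step 5 [2.5y] bond c/2=33/800: DF=(8970661/8000000 − 33/800·(0.996600+0.964700+0.956700+0.929200))/(1+33/800) = 1849/2000 ≈ 0.924500
step 6 [3y] zero: DF = P = 89/100 ≈ 0.890000
step 7 [3.5y] swap r/2=1270/65347: DF=(1 − 1270/65347·(0.996600+0.964700+0.956700+0.929200+0.924500+0.890000))/(1+1270/65347) = 873/1000 ≈ 0.873000

1 1/2 4983/5000
2 1 9647/10000
3 3/2 9567/10000
4 2 2323/2500
5 5/2 1849/2000
6 3 89/100
7 7/2 873/1000
f(1y,2.5y) = ((9647/10000)/(1849/2000) − 1)/(3/2) = 268/9245 ≈ 2.8989%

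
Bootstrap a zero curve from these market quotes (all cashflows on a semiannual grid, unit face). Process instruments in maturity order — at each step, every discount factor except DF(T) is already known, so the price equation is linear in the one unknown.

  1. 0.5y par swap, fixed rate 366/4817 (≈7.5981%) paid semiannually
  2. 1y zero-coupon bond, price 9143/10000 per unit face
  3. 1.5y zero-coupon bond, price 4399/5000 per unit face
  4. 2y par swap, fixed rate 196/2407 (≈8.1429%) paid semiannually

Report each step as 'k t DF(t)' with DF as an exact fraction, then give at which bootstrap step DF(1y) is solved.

1 1/2 4817/5000
2 1 9143/10000
3 3/2 4399/5000
4 2 853/1000
DF(1y) is solved at step 2

step 1 [0.5y] swap r/2=183/4817: DF=(1 − 183/4817·(0))/(1+183/4817) = 4817/5000 ≈ 0.963400
step 2 [1y] zero: DF = P = 9143/10000 ≈ 0.914300
step 3 [1.5y] zero: DF = P = 4399/5000 ≈ 0.879800
step 4 [2y] swap r/2=98/2407: DF=(1 − 98/2407·(0.963400+0.914300+0.879800))/(1+98/2407) = 853/1000 ≈ 0.853000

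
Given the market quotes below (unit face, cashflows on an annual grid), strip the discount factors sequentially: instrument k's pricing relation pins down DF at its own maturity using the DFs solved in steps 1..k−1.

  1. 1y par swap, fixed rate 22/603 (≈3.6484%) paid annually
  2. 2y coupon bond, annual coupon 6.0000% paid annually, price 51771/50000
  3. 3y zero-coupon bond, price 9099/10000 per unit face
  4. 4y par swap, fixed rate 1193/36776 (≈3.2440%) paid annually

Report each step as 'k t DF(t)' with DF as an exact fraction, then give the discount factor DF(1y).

step 1 [1y] swap r/1=22/603: DF=(1 − 22/603·(0))/(1+22/603) = 603/625 ≈ 0.964800
step 2 [2y] bond c/1=3/50: DF=(51771/50000 − 3/50·(0.964800))/(1+3/50) = 4611/5000 ≈ 0.922200
step 3 [3y] zero: DF = P = 9099/10000 ≈ 0.909900
step 4 [4y] swap r/1=1193/36776: DF=(1 − 1193/36776·(0.964800+0.922200+0.909900))/(1+1193/36776) = 8807/10000 ≈ 0.880700

1 1 603/625
2 2 4611/5000
3 3 9099/10000
4 4 8807/10000
DF(1y) = 603/625 ≈ 0.964800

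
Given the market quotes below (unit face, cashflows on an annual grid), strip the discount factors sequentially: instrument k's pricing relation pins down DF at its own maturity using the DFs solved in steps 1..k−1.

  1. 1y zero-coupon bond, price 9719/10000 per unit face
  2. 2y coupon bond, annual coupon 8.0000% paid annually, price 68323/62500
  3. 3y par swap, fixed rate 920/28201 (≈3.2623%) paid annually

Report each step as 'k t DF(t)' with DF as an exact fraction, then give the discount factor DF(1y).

step 1 [1y] zero: DF = P = 9719/10000 ≈ 0.971900
step 2 [2y] bond c/1=2/25: DF=(68323/62500 − 2/25·(0.971900))/(1+2/25) = 4701/5000 ≈ 0.940200
step 3 [3y] swap r/1=920/28201: DF=(1 − 920/28201·(0.971900+0.940200))/(1+920/28201) = 227/250 ≈ 0.908000

1 1 9719/10000
2 2 4701/5000
3 3 227/250
DF(1y) = 9719/10000 ≈ 0.971900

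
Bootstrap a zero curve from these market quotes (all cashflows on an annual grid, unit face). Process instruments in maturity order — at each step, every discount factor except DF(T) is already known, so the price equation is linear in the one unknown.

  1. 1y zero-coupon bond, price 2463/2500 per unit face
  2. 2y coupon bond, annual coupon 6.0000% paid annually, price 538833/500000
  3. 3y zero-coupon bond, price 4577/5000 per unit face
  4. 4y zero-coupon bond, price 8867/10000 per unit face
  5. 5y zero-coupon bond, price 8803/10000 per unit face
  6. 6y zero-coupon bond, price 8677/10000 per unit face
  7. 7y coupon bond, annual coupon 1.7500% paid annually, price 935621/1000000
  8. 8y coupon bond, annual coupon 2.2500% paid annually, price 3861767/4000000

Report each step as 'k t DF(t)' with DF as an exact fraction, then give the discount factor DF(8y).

step 1 [1y] zero: DF = P = 2463/2500 ≈ 0.985200
step 2 [2y] bond c/1=3/50: DF=(538833/500000 − 3/50·(0.985200))/(1+3/50) = 9609/10000 ≈ 0.960900
step 3 [3y] zero: DF = P = 4577/5000 ≈ 0.915400
step 4 [4y] zero: DF = P = 8867/10000 ≈ 0.886700
step 5 [5y] zero: DF = P = 8803/10000 ≈ 0.880300
step 6 [6y] zero: DF = P = 8677/10000 ≈ 0.867700
step 7 [7y] bond c/1=7/400: DF=(935621/1000000 − 7/400·(0.985200+0.960900+0.915400+0.886700+0.880300+0.867700))/(1+7/400) = 33/40 ≈ 0.825000
step 8 [8y] bond c/1=9/400: DF=(3861767/4000000 − 9/400·(0.985200+0.960900+0.915400+0.886700+0.880300+0.867700+0.825000))/(1+9/400) = 8051/10000 ≈ 0.805100

1 1 2463/2500
2 2 9609/10000
3 3 4577/5000
4 4 8867/10000
5 5 8803/10000
6 6 8677/10000
7 7 33/40
8 8 8051/10000
DF(8y) = 8051/10000 ≈ 0.805100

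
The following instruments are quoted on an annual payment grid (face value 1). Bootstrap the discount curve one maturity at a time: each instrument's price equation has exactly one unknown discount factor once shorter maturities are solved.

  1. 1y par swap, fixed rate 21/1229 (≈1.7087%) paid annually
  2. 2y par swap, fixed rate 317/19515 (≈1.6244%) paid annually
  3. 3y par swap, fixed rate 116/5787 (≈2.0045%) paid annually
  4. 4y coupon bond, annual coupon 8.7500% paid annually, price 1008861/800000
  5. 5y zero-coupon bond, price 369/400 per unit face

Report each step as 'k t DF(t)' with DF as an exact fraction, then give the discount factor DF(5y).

step 1 [1y] swap r/1=21/1229: DF=(1 − 21/1229·(0))/(1+21/1229) = 1229/1250 ≈ 0.983200
step 2 [2y] swap r/1=317/19515: DF=(1 − 317/19515·(0.983200))/(1+317/19515) = 9683/10000 ≈ 0.968300
step 3 [3y] swap r/1=116/5787: DF=(1 − 116/5787·(0.983200+0.968300))/(1+116/5787) = 471/500 ≈ 0.942000
step 4 [4y] bond c/1=7/80: DF=(1008861/800000 − 7/80·(0.983200+0.968300+0.942000))/(1+7/80) = 2317/2500 ≈ 0.926800
step 5 [5y] zero: DF = P = 369/400 ≈ 0.922500

1 1 1229/1250
2 2 9683/10000
3 3 471/500
4 4 2317/2500
5 5 369/400
DF(5y) = 369/400 ≈ 0.922500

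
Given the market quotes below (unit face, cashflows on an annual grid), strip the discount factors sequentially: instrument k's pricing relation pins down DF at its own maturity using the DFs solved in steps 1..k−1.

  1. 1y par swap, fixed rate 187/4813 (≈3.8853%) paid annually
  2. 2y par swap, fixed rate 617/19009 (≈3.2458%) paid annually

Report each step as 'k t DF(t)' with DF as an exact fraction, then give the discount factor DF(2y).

1 1 4813/5000
2 2 9383/10000
DF(2y) = 9383/10000 ≈ 0.938300

step 1 [1y] swap r/1=187/4813: DF=(1 − 187/4813·(0))/(1+187/4813) = 4813/5000 ≈ 0.962600
step 2 [2y] swap r/1=617/19009: DF=(1 − 617/19009·(0.962600))/(1+617/19009) = 9383/10000 ≈ 0.938300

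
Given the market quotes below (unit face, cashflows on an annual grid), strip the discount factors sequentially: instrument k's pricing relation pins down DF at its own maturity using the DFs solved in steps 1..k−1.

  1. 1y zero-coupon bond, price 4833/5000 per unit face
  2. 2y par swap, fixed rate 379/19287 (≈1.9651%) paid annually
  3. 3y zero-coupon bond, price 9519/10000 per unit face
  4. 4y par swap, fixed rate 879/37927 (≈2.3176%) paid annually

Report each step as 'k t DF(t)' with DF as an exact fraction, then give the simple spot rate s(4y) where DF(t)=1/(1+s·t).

1 1 4833/5000
2 2 9621/10000
3 3 9519/10000
4 4 9121/10000
s(4y) = (1/(9121/10000) − 1)/(4) = 879/36484 ≈ 2.4093%

step 1 [1y] zero: DF = P = 4833/5000 ≈ 0.966600
step 2 [2y] swap r/1=379/19287: DF=(1 − 379/19287·(0.966600))/(1+379/19287) = 9621/10000 ≈ 0.962100
step 3 [3y] zero: DF = P = 9519/10000 ≈ 0.951900
step 4 [4y] swap r/1=879/37927: DF=(1 − 879/37927·(0.966600+0.962100+0.951900))/(1+879/37927) = 9121/10000 ≈ 0.912100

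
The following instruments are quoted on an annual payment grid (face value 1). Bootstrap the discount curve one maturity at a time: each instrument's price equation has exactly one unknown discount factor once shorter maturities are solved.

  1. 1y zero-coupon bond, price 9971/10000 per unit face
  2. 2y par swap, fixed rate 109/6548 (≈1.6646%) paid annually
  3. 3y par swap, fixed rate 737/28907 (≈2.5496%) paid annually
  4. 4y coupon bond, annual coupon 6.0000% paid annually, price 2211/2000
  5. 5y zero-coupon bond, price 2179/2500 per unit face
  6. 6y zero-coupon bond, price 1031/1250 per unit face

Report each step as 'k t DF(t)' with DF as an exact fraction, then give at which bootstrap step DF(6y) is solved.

step 1 [1y] zero: DF = P = 9971/10000 ≈ 0.997100
step 2 [2y] swap r/1=109/6548: DF=(1 − 109/6548·(0.997100))/(1+109/6548) = 9673/10000 ≈ 0.967300
step 3 [3y] swap r/1=737/28907: DF=(1 − 737/28907·(0.997100+0.967300))/(1+737/28907) = 9263/10000 ≈ 0.926300
step 4 [4y] bond c/1=3/50: DF=(2211/2000 − 3/50·(0.997100+0.967300+0.926300))/(1+3/50) = 8793/10000 ≈ 0.879300
step 5 [5y] zero: DF = P = 2179/2500 ≈ 0.871600
step 6 [6y] zero: DF = P = 1031/1250 ≈ 0.824800

1 1 9971/10000
2 2 9673/10000
3 3 9263/10000
4 4 8793/10000
5 5 2179/2500
6 6 1031/1250
DF(6y) is solved at step 6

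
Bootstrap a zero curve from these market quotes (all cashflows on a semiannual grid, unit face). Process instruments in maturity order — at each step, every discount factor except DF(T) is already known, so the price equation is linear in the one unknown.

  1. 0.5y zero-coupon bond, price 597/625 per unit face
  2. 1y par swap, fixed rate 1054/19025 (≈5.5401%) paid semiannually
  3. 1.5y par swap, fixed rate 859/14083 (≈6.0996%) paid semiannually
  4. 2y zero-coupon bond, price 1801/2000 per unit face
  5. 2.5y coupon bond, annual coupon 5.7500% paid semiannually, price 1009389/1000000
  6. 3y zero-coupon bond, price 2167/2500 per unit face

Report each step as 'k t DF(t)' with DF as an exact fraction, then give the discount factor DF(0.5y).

1 1/2 597/625
2 1 9473/10000
3 3/2 9141/10000
4 2 1801/2000
5 5/2 8773/10000
6 3 2167/2500
DF(0.5y) = 597/625 ≈ 0.955200

step 1 [0.5y] zero: DF = P = 597/625 ≈ 0.955200
step 2 [1y] swap r/2=527/19025: DF=(1 − 527/19025·(0.955200))/(1+527/19025) = 9473/10000 ≈ 0.947300
step 3 [1.5y] swap r/2=859/28166: DF=(1 − 859/28166·(0.955200+0.947300))/(1+859/28166) = 9141/10000 ≈ 0.914100
step 4 [2y] zero: DF = P = 1801/2000 ≈ 0.900500
step 5 [2.5y] bond c/2=23/800: DF=(1009389/1000000 − 23/800·(0.955200+0.947300+0.914100+0.900500))/(1+23/800) = 8773/10000 ≈ 0.877300
step 6 [3y] zero: DF = P = 2167/2500 ≈ 0.866800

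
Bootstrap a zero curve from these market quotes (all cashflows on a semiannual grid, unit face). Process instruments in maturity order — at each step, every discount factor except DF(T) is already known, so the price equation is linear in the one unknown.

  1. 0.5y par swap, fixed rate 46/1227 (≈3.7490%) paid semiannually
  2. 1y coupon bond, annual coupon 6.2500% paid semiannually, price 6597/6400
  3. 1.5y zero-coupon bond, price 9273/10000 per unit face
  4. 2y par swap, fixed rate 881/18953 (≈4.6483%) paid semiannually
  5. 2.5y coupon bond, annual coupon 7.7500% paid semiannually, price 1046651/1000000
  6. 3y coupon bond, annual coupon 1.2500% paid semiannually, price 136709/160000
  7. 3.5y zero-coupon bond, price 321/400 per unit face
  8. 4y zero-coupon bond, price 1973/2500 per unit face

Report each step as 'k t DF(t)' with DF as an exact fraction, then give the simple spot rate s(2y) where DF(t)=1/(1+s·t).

step 1 [0.5y] swap r/2=23/1227: DF=(1 − 23/1227·(0))/(1+23/1227) = 1227/1250 ≈ 0.981600
step 2 [1y] bond c/2=1/32: DF=(6597/6400 − 1/32·(0.981600))/(1+1/32) = 4849/5000 ≈ 0.969800
step 3 [1.5y] zero: DF = P = 9273/10000 ≈ 0.927300
step 4 [2y] swap r/2=881/37906: DF=(1 − 881/37906·(0.981600+0.969800+0.927300))/(1+881/37906) = 9119/10000 ≈ 0.911900
step 5 [2.5y] bond c/2=31/800: DF=(1046651/1000000 − 31/800·(0.981600+0.969800+0.927300+0.911900))/(1+31/800) = 4331/5000 ≈ 0.866200
step 6 [3y] bond c/2=1/160: DF=(136709/160000 − 1/160·(0.981600+0.969800+0.927300+0.911900+0.866200))/(1+1/160) = 4101/5000 ≈ 0.820200
step 7 [3.5y] zero: DF = P = 321/400 ≈ 0.802500
step 8 [4y] zero: DF = P = 1973/2500 ≈ 0.789200

1 1/2 1227/1250
2 1 4849/5000
3 3/2 9273/10000
4 2 9119/10000
5 5/2 4331/5000
6 3 4101/5000
7 7/2 321/400
8 4 1973/2500
s(2y) = (1/(9119/10000) − 1)/(2) = 881/18238 ≈ 4.8306%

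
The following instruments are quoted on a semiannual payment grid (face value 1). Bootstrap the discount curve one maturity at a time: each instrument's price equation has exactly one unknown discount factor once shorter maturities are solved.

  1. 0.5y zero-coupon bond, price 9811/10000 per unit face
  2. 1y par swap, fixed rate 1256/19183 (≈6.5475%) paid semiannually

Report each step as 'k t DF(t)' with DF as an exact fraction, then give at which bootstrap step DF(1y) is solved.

step 1 [0.5y] zero: DF = P = 9811/10000 ≈ 0.981100
step 2 [1y] swap r/2=628/19183: DF=(1 − 628/19183·(0.981100))/(1+628/19183) = 2343/2500 ≈ 0.937200

1 1/2 9811/10000
2 1 2343/2500
DF(1y) is solved at step 2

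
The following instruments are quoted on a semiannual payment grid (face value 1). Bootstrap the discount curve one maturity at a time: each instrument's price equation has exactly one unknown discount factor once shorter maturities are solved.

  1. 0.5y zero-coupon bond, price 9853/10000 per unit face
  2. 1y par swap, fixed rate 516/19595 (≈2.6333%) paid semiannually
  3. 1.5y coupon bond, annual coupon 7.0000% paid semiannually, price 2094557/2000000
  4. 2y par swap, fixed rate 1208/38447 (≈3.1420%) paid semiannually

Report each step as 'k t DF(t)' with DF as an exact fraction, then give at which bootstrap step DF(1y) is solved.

step 1 [0.5y] zero: DF = P = 9853/10000 ≈ 0.985300
step 2 [1y] swap r/2=258/19595: DF=(1 − 258/19595·(0.985300))/(1+258/19595) = 4871/5000 ≈ 0.974200
step 3 [1.5y] bond c/2=7/200: DF=(2094557/2000000 − 7/200·(0.985300+0.974200))/(1+7/200) = 591/625 ≈ 0.945600
step 4 [2y] swap r/2=604/38447: DF=(1 − 604/38447·(0.985300+0.974200+0.945600))/(1+604/38447) = 2349/2500 ≈ 0.939600

1 1/2 9853/10000
2 1 4871/5000
3 3/2 591/625
4 2 2349/2500
DF(1y) is solved at step 2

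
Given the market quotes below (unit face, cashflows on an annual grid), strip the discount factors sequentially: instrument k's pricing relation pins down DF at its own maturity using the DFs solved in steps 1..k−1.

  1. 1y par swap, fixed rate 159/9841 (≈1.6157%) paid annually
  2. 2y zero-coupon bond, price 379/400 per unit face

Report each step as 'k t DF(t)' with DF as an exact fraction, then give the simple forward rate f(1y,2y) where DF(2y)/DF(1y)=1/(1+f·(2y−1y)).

step 1 [1y] swap r/1=159/9841: DF=(1 − 159/9841·(0))/(1+159/9841) = 9841/10000 ≈ 0.984100
step 2 [2y] zero: DF = P = 379/400 ≈ 0.947500

1 1 9841/10000
2 2 379/400
f(1y,2y) = ((9841/10000)/(379/400) − 1)/(1) = 366/9475 ≈ 3.8628%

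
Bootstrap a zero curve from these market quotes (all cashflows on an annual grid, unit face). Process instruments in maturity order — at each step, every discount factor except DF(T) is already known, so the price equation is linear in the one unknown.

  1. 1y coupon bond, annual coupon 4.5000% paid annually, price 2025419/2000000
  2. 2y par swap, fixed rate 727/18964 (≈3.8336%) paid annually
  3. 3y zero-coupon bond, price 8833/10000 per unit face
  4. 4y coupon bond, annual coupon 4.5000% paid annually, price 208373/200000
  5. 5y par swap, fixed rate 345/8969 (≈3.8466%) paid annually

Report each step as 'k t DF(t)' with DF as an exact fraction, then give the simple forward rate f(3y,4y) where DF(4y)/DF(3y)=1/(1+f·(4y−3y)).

step 1 [1y] bond c/1=9/200: DF=(2025419/2000000 − 9/200·(0))/(1+9/200) = 9691/10000 ≈ 0.969100
step 2 [2y] swap r/1=727/18964: DF=(1 − 727/18964·(0.969100))/(1+727/18964) = 9273/10000 ≈ 0.927300
step 3 [3y] zero: DF = P = 8833/10000 ≈ 0.883300
step 4 [4y] bond c/1=9/200: DF=(208373/200000 − 9/200·(0.969100+0.927300+0.883300))/(1+9/200) = 8773/10000 ≈ 0.877300
step 5 [5y] swap r/1=345/8969: DF=(1 − 345/8969·(0.969100+0.927300+0.883300+0.877300))/(1+345/8969) = 331/400 ≈ 0.827500

1 1 9691/10000
2 2 9273/10000
3 3 8833/10000
4 4 8773/10000
5 5 331/400
f(3y,4y) = ((8833/10000)/(8773/10000) − 1)/(1) = 60/8773 ≈ 0.6839%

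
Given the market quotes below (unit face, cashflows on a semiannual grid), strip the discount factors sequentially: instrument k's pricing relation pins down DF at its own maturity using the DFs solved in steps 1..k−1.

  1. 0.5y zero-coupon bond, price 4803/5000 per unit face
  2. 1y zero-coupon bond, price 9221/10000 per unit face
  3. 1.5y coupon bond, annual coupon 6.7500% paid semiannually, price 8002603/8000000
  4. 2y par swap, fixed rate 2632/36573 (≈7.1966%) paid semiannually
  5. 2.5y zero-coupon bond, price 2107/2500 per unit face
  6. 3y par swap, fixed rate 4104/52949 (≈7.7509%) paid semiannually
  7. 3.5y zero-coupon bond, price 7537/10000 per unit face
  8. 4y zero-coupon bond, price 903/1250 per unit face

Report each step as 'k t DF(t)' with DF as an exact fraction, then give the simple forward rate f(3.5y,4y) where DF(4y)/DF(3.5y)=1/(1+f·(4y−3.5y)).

step 1 [0.5y] zero: DF = P = 4803/5000 ≈ 0.960600
step 2 [1y] zero: DF = P = 9221/10000 ≈ 0.922100
step 3 [1.5y] bond c/2=27/800: DF=(8002603/8000000 − 27/800·(0.960600+0.922100))/(1+27/800) = 4531/5000 ≈ 0.906200
step 4 [2y] swap r/2=1316/36573: DF=(1 − 1316/36573·(0.960600+0.922100+0.906200))/(1+1316/36573) = 2171/2500 ≈ 0.868400
step 5 [2.5y] zero: DF = P = 2107/2500 ≈ 0.842800
step 6 [3y] swap r/2=2052/52949: DF=(1 − 2052/52949·(0.960600+0.922100+0.906200+0.868400+0.842800))/(1+2052/52949) = 1987/2500 ≈ 0.794800
step 7 [3.5y] zero: DF = P = 7537/10000 ≈ 0.753700
step 8 [4y] zero: DF = P = 903/1250 ≈ 0.722400

1 1/2 4803/5000
2 1 9221/10000
3 3/2 4531/5000
4 2 2171/2500
5 5/2 2107/2500
6 3 1987/2500
7 7/2 7537/10000
8 4 903/1250
f(3.5y,4y) = ((7537/10000)/(903/1250) − 1)/(1/2) = 313/3612 ≈ 8.6656%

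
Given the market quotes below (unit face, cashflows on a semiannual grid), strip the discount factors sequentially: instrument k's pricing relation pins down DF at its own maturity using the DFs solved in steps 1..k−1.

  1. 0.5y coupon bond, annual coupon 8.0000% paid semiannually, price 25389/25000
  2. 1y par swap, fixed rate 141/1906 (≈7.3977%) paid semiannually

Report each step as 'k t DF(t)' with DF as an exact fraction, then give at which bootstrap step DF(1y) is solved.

1 1/2 1953/2000
2 1 1859/2000
DF(1y) is solved at step 2

step 1 [0.5y] bond c/2=1/25: DF=(25389/25000 − 1/25·(0))/(1+1/25) = 1953/2000 ≈ 0.976500
step 2 [1y] swap r/2=141/3812: DF=(1 − 141/3812·(0.976500))/(1+141/3812) = 1859/2000 ≈ 0.929500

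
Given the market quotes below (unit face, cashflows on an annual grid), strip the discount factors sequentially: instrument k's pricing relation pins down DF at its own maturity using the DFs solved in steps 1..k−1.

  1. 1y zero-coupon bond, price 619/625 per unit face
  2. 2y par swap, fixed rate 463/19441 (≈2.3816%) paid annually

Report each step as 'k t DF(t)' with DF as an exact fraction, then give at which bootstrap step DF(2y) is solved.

step 1 [1y] zero: DF = P = 619/625 ≈ 0.990400
step 2 [2y] swap r/1=463/19441: DF=(1 − 463/19441·(0.990400))/(1+463/19441) = 9537/10000 ≈ 0.953700

1 1 619/625
2 2 9537/10000
DF(2y) is solved at step 2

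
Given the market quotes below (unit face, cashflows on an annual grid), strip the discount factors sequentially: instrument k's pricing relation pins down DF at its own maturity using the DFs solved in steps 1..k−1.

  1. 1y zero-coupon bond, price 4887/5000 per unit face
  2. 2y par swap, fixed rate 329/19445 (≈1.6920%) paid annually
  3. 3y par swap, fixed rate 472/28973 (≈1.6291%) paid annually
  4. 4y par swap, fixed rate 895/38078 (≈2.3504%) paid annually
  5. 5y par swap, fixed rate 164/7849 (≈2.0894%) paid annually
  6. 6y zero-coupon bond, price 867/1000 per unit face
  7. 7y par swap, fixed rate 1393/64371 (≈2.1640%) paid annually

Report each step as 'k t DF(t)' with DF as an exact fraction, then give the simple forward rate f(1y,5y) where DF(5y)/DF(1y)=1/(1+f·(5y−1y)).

1 1 4887/5000
2 2 9671/10000
3 3 1191/1250
4 4 1821/2000
5 5 1127/1250
6 6 867/1000
7 7 8607/10000
f(1y,5y) = ((4887/5000)/(1127/1250) − 1)/(4) = 379/18032 ≈ 2.1018%

step 1 [1y] zero: DF = P = 4887/5000 ≈ 0.977400
step 2 [2y] swap r/1=329/19445: DF=(1 − 329/19445·(0.977400))/(1+329/19445) = 9671/10000 ≈ 0.967100
step 3 [3y] swap r/1=472/28973: DF=(1 − 472/28973·(0.977400+0.967100))/(1+472/28973) = 1191/1250 ≈ 0.952800
step 4 [4y] swap r/1=895/38078: DF=(1 − 895/38078·(0.977400+0.967100+0.952800))/(1+895/38078) = 1821/2000 ≈ 0.910500
step 5 [5y] swap r/1=164/7849: DF=(1 − 164/7849·(0.977400+0.967100+0.952800+0.910500))/(1+164/7849) = 1127/1250 ≈ 0.901600
step 6 [6y] zero: DF = P = 867/1000 ≈ 0.867000
step 7 [7y] swap r/1=1393/64371: DF=(1 − 1393/64371·(0.977400+0.967100+0.952800+0.910500+0.901600+0.867000))/(1+1393/64371) = 8607/10000 ≈ 0.860700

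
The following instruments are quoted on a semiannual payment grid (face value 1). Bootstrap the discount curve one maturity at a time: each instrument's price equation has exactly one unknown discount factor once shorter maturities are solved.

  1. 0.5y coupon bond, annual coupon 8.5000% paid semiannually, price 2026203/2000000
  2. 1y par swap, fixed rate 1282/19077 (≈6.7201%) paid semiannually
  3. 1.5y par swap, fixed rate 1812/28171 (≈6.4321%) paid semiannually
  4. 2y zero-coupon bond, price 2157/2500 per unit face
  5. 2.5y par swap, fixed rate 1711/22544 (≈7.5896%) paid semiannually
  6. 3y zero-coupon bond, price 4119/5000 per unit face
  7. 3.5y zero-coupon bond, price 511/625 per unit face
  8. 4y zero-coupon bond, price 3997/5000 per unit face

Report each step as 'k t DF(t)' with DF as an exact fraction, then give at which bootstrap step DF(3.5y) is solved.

1 1/2 4859/5000
2 1 9359/10000
3 3/2 4547/5000
4 2 2157/2500
5 5/2 8289/10000
6 3 4119/5000
7 7/2 511/625
8 4 3997/5000
DF(3.5y) is solved at step 7

step 1 [0.5y] bond c/2=17/400: DF=(2026203/2000000 − 17/400·(0))/(1+17/400) = 4859/5000 ≈ 0.971800
step 2 [1y] swap r/2=641/19077: DF=(1 − 641/19077·(0.971800))/(1+641/19077) = 9359/10000 ≈ 0.935900
step 3 [1.5y] swap r/2=906/28171: DF=(1 − 906/28171·(0.971800+0.935900))/(1+906/28171) = 4547/5000 ≈ 0.909400
step 4 [2y] zero: DF = P = 2157/2500 ≈ 0.862800
step 5 [2.5y] swap r/2=1711/45088: DF=(1 − 1711/45088·(0.971800+0.935900+0.909400+0.862800))/(1+1711/45088) = 8289/10000 ≈ 0.828900
step 6 [3y] zero: DF = P = 4119/5000 ≈ 0.823800
step 7 [3.5y] zero: DF = P = 511/625 ≈ 0.817600
step 8 [4y] zero: DF = P = 3997/5000 ≈ 0.799400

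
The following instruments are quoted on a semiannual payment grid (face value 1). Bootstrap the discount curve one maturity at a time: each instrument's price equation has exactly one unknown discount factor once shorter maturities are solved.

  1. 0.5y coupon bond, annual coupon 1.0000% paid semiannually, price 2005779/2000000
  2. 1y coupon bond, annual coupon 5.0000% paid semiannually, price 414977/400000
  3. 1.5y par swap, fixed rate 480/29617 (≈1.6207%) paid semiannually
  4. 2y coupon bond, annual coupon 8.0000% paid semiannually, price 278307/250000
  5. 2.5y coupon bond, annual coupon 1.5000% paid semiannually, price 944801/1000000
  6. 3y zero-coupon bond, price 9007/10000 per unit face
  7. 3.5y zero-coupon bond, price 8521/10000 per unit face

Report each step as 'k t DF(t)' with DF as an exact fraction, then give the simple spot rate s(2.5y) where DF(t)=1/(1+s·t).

step 1 [0.5y] bond c/2=1/200: DF=(2005779/2000000 − 1/200·(0))/(1+1/200) = 9979/10000 ≈ 0.997900
step 2 [1y] bond c/2=1/40: DF=(414977/400000 − 1/40·(0.997900))/(1+1/40) = 4939/5000 ≈ 0.987800
step 3 [1.5y] swap r/2=240/29617: DF=(1 − 240/29617·(0.997900+0.987800))/(1+240/29617) = 122/125 ≈ 0.976000
step 4 [2y] bond c/2=1/25: DF=(278307/250000 − 1/25·(0.997900+0.987800+0.976000))/(1+1/25) = 1913/2000 ≈ 0.956500
step 5 [2.5y] bond c/2=3/400: DF=(944801/1000000 − 3/400·(0.997900+0.987800+0.976000+0.956500))/(1+3/400) = 4543/5000 ≈ 0.908600
step 6 [3y] zero: DF = P = 9007/10000 ≈ 0.900700
step 7 [3.5y] zero: DF = P = 8521/10000 ≈ 0.852100

1 1/2 9979/10000
2 1 4939/5000
3 3/2 122/125
4 2 1913/2000
5 5/2 4543/5000
6 3 9007/10000
7 7/2 8521/10000
s(2.5y) = (1/(4543/5000) − 1)/(5/2) = 914/22715 ≈ 4.0238%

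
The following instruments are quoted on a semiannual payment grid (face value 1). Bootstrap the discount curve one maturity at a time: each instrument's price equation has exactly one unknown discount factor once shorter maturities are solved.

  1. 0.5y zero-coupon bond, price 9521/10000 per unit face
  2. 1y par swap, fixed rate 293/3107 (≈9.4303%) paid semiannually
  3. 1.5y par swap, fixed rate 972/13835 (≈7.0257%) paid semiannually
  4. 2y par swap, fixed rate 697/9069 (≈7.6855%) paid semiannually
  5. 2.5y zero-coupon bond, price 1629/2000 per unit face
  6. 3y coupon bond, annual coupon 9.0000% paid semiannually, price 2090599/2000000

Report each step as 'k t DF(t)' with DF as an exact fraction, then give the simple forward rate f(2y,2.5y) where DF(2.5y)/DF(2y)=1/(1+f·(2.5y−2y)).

1 1/2 9521/10000
2 1 9121/10000
3 3/2 2257/2500
4 2 4303/5000
5 5/2 1629/2000
6 3 809/1000
f(2y,2.5y) = ((4303/5000)/(1629/2000) − 1)/(1/2) = 922/8145 ≈ 11.3198%

step 1 [0.5y] zero: DF = P = 9521/10000 ≈ 0.952100
step 2 [1y] swap r/2=293/6214: DF=(1 − 293/6214·(0.952100))/(1+293/6214) = 9121/10000 ≈ 0.912100
step 3 [1.5y] swap r/2=486/13835: DF=(1 − 486/13835·(0.952100+0.912100))/(1+486/13835) = 2257/2500 ≈ 0.902800
step 4 [2y] swap r/2=697/18138: DF=(1 − 697/18138·(0.952100+0.912100+0.902800))/(1+697/18138) = 4303/5000 ≈ 0.860600
step 5 [2.5y] zero: DF = P = 1629/2000 ≈ 0.814500
step 6 [3y] bond c/2=9/200: DF=(2090599/2000000 − 9/200·(0.952100+0.912100+0.902800+0.860600+0.814500))/(1+9/200) = 809/1000 ≈ 0.809000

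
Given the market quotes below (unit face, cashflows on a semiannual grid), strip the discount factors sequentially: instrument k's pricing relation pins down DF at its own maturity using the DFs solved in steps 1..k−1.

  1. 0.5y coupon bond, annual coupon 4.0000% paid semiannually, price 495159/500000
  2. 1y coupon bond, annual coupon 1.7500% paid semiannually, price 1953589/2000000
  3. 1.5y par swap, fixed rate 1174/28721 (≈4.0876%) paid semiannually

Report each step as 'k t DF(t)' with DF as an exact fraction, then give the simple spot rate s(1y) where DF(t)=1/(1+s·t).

1 1/2 9709/10000
2 1 9599/10000
3 3/2 9413/10000
s(1y) = (1/(9599/10000) − 1)/(1) = 401/9599 ≈ 4.1775%

step 1 [0.5y] bond c/2=1/50: DF=(495159/500000 − 1/50·(0))/(1+1/50) = 9709/10000 ≈ 0.970900
step 2 [1y] bond c/2=7/800: DF=(1953589/2000000 − 7/800·(0.970900))/(1+7/800) = 9599/10000 ≈ 0.959900
step 3 [1.5y] swap r/2=587/28721: DF=(1 − 587/28721·(0.970900+0.959900))/(1+587/28721) = 9413/10000 ≈ 0.941300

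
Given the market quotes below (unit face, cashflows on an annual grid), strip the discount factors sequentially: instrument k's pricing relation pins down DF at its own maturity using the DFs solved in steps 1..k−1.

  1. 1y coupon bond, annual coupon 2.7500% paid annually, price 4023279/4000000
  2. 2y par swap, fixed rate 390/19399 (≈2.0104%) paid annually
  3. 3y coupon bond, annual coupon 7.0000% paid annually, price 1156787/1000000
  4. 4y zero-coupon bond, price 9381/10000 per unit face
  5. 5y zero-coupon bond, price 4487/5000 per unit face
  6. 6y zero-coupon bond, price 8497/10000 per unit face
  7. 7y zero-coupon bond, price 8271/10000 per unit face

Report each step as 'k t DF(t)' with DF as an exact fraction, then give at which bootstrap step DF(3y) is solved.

1 1 9789/10000
2 2 961/1000
3 3 4771/5000
4 4 9381/10000
5 5 4487/5000
6 6 8497/10000
7 7 8271/10000
DF(3y) is solved at step 3

step 1 [1y] bond c/1=11/400: DF=(4023279/4000000 − 11/400·(0))/(1+11/400) = 9789/10000 ≈ 0.978900
step 2 [2y] swap r/1=390/19399: DF=(1 − 390/19399·(0.978900))/(1+390/19399) = 961/1000 ≈ 0.961000
step 3 [3y] bond c/1=7/100: DF=(1156787/1000000 − 7/100·(0.978900+0.961000))/(1+7/100) = 4771/5000 ≈ 0.954200
step 4 [4y] zero: DF = P = 9381/10000 ≈ 0.938100
step 5 [5y] zero: DF = P = 4487/5000 ≈ 0.897400
step 6 [6y] zero: DF = P = 8497/10000 ≈ 0.849700
step 7 [7y] zero: DF = P = 8271/10000 ≈ 0.827100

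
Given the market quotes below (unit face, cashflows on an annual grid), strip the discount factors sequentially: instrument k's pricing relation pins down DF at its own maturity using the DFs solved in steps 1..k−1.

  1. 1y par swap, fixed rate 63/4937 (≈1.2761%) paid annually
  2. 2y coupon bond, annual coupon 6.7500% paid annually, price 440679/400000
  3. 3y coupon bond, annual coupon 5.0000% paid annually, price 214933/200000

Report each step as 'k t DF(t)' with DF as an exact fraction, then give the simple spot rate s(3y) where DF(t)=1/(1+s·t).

step 1 [1y] swap r/1=63/4937: DF=(1 − 63/4937·(0))/(1+63/4937) = 4937/5000 ≈ 0.987400
step 2 [2y] bond c/1=27/400: DF=(440679/400000 − 27/400·(0.987400))/(1+27/400) = 606/625 ≈ 0.969600
step 3 [3y] bond c/1=1/20: DF=(214933/200000 − 1/20·(0.987400+0.969600))/(1+1/20) = 9303/10000 ≈ 0.930300

1 1 4937/5000
2 2 606/625
3 3 9303/10000
s(3y) = (1/(9303/10000) − 1)/(3) = 697/27909 ≈ 2.4974%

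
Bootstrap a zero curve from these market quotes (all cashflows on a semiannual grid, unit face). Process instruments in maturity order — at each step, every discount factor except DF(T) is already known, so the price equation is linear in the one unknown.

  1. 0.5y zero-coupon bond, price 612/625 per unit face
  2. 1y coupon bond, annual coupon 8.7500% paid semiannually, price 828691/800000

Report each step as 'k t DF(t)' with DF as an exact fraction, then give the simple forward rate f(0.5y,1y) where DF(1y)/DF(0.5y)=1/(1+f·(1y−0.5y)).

1 1/2 612/625
2 1 4757/5000
f(0.5y,1y) = ((612/625)/(4757/5000) − 1)/(1/2) = 278/4757 ≈ 5.8440%

step 1 [0.5y] zero: DF = P = 612/625 ≈ 0.979200
step 2 [1y] bond c/2=7/160: DF=(828691/800000 − 7/160·(0.979200))/(1+7/160) = 4757/5000 ≈ 0.951400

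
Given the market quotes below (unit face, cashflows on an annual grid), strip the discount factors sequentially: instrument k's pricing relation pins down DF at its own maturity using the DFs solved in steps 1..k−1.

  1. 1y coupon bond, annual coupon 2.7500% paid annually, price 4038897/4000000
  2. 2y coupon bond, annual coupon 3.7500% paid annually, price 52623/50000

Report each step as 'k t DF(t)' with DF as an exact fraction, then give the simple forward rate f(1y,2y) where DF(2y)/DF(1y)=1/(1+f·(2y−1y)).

step 1 [1y] bond c/1=11/400: DF=(4038897/4000000 − 11/400·(0))/(1+11/400) = 9827/10000 ≈ 0.982700
step 2 [2y] bond c/1=3/80: DF=(52623/50000 − 3/80·(0.982700))/(1+3/80) = 9789/10000 ≈ 0.978900

1 1 9827/10000
2 2 9789/10000
f(1y,2y) = ((9827/10000)/(9789/10000) − 1)/(1) = 38/9789 ≈ 0.3882%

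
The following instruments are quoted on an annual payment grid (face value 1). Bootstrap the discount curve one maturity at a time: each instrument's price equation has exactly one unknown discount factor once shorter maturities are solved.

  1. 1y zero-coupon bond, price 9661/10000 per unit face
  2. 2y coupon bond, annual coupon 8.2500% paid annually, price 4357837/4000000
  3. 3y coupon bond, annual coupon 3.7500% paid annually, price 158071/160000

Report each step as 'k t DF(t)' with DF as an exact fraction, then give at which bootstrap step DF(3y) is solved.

1 1 9661/10000
2 2 583/625
3 3 2209/2500
DF(3y) is solved at step 3

step 1 [1y] zero: DF = P = 9661/10000 ≈ 0.966100
step 2 [2y] bond c/1=33/400: DF=(4357837/4000000 − 33/400·(0.966100))/(1+33/400) = 583/625 ≈ 0.932800
step 3 [3y] bond c/1=3/80: DF=(158071/160000 − 3/80·(0.966100+0.932800))/(1+3/80) = 2209/2500 ≈ 0.883600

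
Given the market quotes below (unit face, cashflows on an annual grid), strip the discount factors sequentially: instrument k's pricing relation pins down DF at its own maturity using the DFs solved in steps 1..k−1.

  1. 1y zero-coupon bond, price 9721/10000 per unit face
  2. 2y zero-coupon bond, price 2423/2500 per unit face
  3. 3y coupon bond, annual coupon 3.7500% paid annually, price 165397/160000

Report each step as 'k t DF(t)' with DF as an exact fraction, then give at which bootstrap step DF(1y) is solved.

step 1 [1y] zero: DF = P = 9721/10000 ≈ 0.972100
step 2 [2y] zero: DF = P = 2423/2500 ≈ 0.969200
step 3 [3y] bond c/1=3/80: DF=(165397/160000 − 3/80·(0.972100+0.969200))/(1+3/80) = 4631/5000 ≈ 0.926200

1 1 9721/10000
2 2 2423/2500
3 3 4631/5000
DF(1y) is solved at step 1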